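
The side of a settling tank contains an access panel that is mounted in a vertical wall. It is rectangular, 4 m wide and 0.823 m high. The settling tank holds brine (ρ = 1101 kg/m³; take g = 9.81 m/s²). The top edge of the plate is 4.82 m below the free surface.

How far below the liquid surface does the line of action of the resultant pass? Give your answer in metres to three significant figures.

h_p = 5.24 m

γ = ρg = 1101 × 9.81 / 1000 = 10.80081 kN/m³.
The centroid lies 0.823/2 = 0.4115 m below the top edge, so the centroid depth is h_c = 4.82 + 0.4115 = 5.2315 m.
A = 4 × 0.823 = 3.292 m².
Resultant F = γ·h_c·A = 10.80081 × 5.2315 × 3.292 = 186.013 kN.
I_c = b·h³/12 = 4 × 0.823³/12 = 0.185814 m⁴.
Centre of pressure: y_p = y_c + I_c/(y_c·A) = 5.2315 + 0.185814/(5.2315 × 3.292) = 5.2315 + 0.0107893 = 5.24229 m along the plane.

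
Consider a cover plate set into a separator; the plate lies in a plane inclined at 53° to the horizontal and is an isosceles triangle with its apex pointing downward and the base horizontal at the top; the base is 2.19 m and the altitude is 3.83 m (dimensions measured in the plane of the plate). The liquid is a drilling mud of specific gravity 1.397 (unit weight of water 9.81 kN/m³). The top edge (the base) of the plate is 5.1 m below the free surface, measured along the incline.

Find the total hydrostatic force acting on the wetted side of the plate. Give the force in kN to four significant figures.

F ≈ 292.7 kN

γ = 1.397 × 9.81 = 13.70457 kN/m³.
Let θ = 53° be the plate's angle to the horizontal; measure y along the incline from where the plane meets the free surface. Vertical depth h = y·sinθ with sinθ = 0.798636.
With the apex down, the centroid sits h/3 = 3.83/3 = 1.27667 m below the base (the top edge), so y_c = 5.1 + 1.27667 = 6.37667 m and h_c = 6.37667 × 0.798636 = 5.09264 m.
A = ½ × 2.19 × 3.83 = 4.19385 m².
Resultant F = γ·h_c·A = 13.70457 × 5.09264 × 4.19385 = 292.699 kN.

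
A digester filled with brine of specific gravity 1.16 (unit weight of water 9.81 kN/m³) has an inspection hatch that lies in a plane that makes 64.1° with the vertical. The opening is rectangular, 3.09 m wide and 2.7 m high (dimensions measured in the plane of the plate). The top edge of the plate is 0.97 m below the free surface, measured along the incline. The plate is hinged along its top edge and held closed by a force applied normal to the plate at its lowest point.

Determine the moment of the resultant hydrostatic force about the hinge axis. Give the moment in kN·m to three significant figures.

γ = 1.16 × 9.81 = 11.3796 kN/m³.
The plate makes 64.1° with the vertical, i.e. θ = 90° − 64.1° = 25.9° to the horizontal. Measuring y along the incline from the free-surface line, vertical depth h = y·sinθ with sinθ = 0.436802.
The centroid lies 2.7/2 = 1.35 m below the top edge, so y_c = 0.97 + 1.35 = 2.32 m and h_c = 2.32 × 0.436802 = 1.01338 m.
A = 3.09 × 2.7 = 8.343 m².
Resultant F = γ·h_c·A = 11.3796 × 1.01338 × 8.343 = 96.2103 kN.
I_c = b·h³/12 = 3.09 × 2.7³/12 = 5.06837 m⁴.
Centre of pressure: y_p = y_c + I_c/(y_c·A) = 2.32 + 5.06837/(2.32 × 8.343) = 2.32 + 0.261853 = 2.58185 m along the plane.
The resultant acts 1.35 + 0.261853 = 1.61185 m (along the plate) below the hinge at the top edge, so the moment about the hinge is M = F × 1.61185 = 96.2103 × 1.61185 = 155.077 kN·m.

M ≈ 155 kN·m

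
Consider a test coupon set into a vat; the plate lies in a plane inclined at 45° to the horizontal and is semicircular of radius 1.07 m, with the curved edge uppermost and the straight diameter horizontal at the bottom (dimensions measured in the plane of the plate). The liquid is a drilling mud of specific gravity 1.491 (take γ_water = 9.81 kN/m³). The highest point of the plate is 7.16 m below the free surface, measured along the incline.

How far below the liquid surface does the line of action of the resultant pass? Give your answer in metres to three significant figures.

h_p = 5.51 m

γ = 1.491 × 9.81 = 14.62671 kN/m³.
Let θ = 45° be the plate's angle to the horizontal; measure y along the incline from where the plane meets the free surface. Vertical depth h = y·sinθ with sinθ = 0.707107.
The centroid lies 4r/(3π) = 0.454122 m above the diameter, so r − 4r/(3π) = 1.07 − 0.454122 = 0.615878 m below the topmost point, so y_c = 7.16 + 0.615878 = 7.77588 m and h_c = 7.77588 × 0.707107 = 5.49838 m.
A = πr²/2 = π × 1.07²/2 = 1.7984 m².
Resultant F = γ·h_c·A = 14.62671 × 5.49838 × 1.7984 = 144.633 kN.
I_c = (π/8 − 8/(9π))·r⁴ = 0.109757 × 1.07⁴ = 0.143869 m⁴.
Centre of pressure: y_p = y_c + I_c/(y_c·A) = 7.77588 + 0.143869/(7.77588 × 1.7984) = 7.77588 + 0.010288 = 7.78617 m along the plane.
Vertically, h_p = y_p·sinθ = 7.78617 × 0.707107 = 5.50566 m.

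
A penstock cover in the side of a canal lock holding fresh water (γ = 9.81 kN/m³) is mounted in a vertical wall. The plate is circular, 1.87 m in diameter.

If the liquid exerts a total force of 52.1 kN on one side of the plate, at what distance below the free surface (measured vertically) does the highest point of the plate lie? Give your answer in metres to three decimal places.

d_top ≈ 0.999 m

γ = 9.81 kN/m³.
A = π(0.935)² = 2.74646 m².
From F = γ·h_c·A, the centroid depth is h_c = 52.1/(9.81 × 2.74646) = 1.93373 m.
The centroid is at the centre, 0.935 m below the top of the plate, so the highest point sits at h_top = 1.93373 − 0.935 = 0.99873 m below the surface.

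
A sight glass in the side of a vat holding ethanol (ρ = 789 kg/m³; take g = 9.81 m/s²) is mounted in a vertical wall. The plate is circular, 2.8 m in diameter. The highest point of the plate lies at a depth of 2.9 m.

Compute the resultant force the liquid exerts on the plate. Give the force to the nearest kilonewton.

γ = ρg = 789 × 9.81 / 1000 = 7.74009 kN/m³.
The centroid is at the centre, 1.4 m below the top of the plate, so the centroid depth is h_c = 2.9 + 1.4 = 4.3 m.
A = π(1.4)² = 6.15752 m².
Resultant F = γ·h_c·A = 7.74009 × 4.3 × 6.15752 = 204.937 kN.

F ≈ 205 kN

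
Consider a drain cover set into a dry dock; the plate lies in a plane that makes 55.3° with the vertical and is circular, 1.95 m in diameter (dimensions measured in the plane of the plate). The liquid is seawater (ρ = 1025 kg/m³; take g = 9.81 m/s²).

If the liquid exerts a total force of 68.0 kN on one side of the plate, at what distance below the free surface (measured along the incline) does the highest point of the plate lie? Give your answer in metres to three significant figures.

y_top ≈ 3.00 m

γ = ρg = 1025 × 9.81 / 1000 = 10.05525 kN/m³.
A = π(0.975)² = 2.98648 m².
From F = γ·h_c·A, the centroid depth is h_c = 68.0/(10.05525 × 2.98648) = 2.26442 m.
The plate makes 55.3° with the vertical, i.e. θ = 90° − 55.3° = 34.7° to the horizontal. Measuring y along the incline from the free-surface line, vertical depth h = y·sinθ with sinθ = 0.569280.
Along the incline, y_c = h_c/sinθ = 2.26442/0.569280 = 3.97769 m.
The centroid is at the centre, 0.975 m below the top of the plate, so the highest point sits at y_top = 3.97769 − 0.975 = 3.00269 m along the incline.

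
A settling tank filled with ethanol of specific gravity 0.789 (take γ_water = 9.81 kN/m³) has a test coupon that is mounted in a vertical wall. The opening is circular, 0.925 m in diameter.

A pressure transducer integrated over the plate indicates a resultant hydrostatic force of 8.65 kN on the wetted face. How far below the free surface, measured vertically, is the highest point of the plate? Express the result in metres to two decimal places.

d_top ≈ 1.20 m

γ = 0.789 × 9.81 = 7.74009 kN/m³.
A = π(0.4625)² = 0.672006 m².
From F = γ·h_c·A, the centroid depth is h_c = 8.65/(7.74009 × 0.672006) = 1.66302 m.
The centroid is at the centre, 0.4625 m below the top of the plate, so the highest point sits at h_top = 1.66302 − 0.4625 = 1.20052 m below the surface.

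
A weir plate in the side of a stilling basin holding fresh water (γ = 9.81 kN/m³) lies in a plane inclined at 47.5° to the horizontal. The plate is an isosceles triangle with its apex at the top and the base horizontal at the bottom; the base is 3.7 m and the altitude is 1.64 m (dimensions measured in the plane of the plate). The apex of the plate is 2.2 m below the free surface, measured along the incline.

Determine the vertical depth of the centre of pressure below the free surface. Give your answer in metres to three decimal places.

h_p = 2.462 m

γ = 9.81 kN/m³.
Let θ = 47.5° be the plate's angle to the horizontal; measure y along the incline from where the plane meets the free surface. Vertical depth h = y·sinθ with sinθ = 0.737277.
With the apex up, the centroid sits 2h/3 = 2 × 1.64/3 = 1.09333 m below the apex, so y_c = 2.2 + 1.09333 = 3.29333 m and h_c = 3.29333 × 0.737277 = 2.4281 m.
A = ½ × 3.7 × 1.64 = 3.034 m².
Resultant F = γ·h_c·A = 9.81 × 2.4281 × 3.034 = 72.2689 kN.
I_c = b·h³/36 = 3.7 × 1.64³/36 = 0.453347 m⁴.
Centre of pressure: y_p = y_c + I_c/(y_c·A) = 3.29333 + 0.453347/(3.29333 × 3.034) = 3.29333 + 0.0453712 = 3.3387 m along the plane.
Vertically, h_p = y_p·sinθ = 3.3387 × 0.737277 = 2.46155 m.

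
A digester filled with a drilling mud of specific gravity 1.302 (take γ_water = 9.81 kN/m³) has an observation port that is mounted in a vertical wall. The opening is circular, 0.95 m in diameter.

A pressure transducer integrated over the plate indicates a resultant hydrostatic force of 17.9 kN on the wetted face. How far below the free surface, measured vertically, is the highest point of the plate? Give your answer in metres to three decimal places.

γ = 1.302 × 9.81 = 12.77262 kN/m³.
A = π(0.475)² = 0.708822 m².
From F = γ·h_c·A, the centroid depth is h_c = 17.9/(12.77262 × 0.708822) = 1.97713 m.
The centroid is at the centre, 0.475 m below the top of the plate, so the highest point sits at h_top = 1.97713 − 0.475 = 1.50213 m below the surface.

d_top ≈ 1.502 m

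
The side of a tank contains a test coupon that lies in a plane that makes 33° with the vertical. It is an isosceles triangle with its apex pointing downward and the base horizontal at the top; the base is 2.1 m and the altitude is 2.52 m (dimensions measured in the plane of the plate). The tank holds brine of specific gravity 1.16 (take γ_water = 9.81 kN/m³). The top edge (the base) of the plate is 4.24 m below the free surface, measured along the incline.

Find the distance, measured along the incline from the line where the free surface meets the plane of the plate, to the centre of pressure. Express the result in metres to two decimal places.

γ = 1.16 × 9.81 = 11.3796 kN/m³.
The plate makes 33° with the vertical, i.e. θ = 90° − 33° = 57° to the horizontal. Measuring y along the incline from the free-surface line, vertical depth h = y·sinθ with sinθ = 0.838671.
With the apex down, the centroid sits h/3 = 2.52/3 = 0.84 m below the base (the top edge), so y_c = 4.24 + 0.84 = 5.08 m and h_c = 5.08 × 0.838671 = 4.26045 m.
A = ½ × 2.1 × 2.52 = 2.646 m².
Resultant F = γ·h_c·A = 11.3796 × 4.26045 × 2.646 = 128.284 kN.
I_c = b·h³/36 = 2.1 × 2.52³/36 = 0.933509 m⁴.
Centre of pressure: y_p = y_c + I_c/(y_c·A) = 5.08 + 0.933509/(5.08 × 2.646) = 5.08 + 0.0694488 = 5.14945 m along the plane.

y_p = 5.15 m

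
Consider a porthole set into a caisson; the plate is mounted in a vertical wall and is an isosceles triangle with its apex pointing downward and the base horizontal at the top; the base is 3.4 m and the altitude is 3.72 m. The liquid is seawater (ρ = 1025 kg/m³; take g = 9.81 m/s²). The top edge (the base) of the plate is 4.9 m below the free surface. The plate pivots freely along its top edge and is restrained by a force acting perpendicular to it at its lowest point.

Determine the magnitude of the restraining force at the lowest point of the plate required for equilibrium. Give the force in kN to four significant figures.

γ = ρg = 1025 × 9.81 / 1000 = 10.05525 kN/m³.
With the apex down, the centroid sits h/3 = 3.72/3 = 1.24 m below the base (the top edge), so the centroid depth is h_c = 4.9 + 1.24 = 6.14 m.
A = ½ × 3.4 × 3.72 = 6.324 m².
Resultant F = γ·h_c·A = 10.05525 × 6.14 × 6.324 = 390.439 kN.
I_c = b·h³/36 = 3.4 × 3.72³/36 = 4.86189 m⁴.
Centre of pressure: y_p = y_c + I_c/(y_c·A) = 6.14 + 4.86189/(6.14 × 6.324) = 6.14 + 0.125212 = 6.26521 m along the plane.
The resultant acts 1.24 + 0.125212 = 1.36521 m (along the plate) below the hinge at the top edge, so the moment about the hinge is M = F × 1.36521 = 390.439 × 1.36521 = 533.031 kN·m.
A normal force at the bottom, 3.72 m from the hinge, must supply this moment: P = 533.031/3.72 = 143.288 kN.

P ≈ 143.3 kN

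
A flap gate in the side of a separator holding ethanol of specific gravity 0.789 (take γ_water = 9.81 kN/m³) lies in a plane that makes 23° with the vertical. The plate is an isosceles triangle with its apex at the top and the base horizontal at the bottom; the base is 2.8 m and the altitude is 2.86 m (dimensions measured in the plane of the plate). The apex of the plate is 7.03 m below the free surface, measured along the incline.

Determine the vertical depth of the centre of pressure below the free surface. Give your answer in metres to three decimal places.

γ = 0.789 × 9.81 = 7.74009 kN/m³.
The plate makes 23° with the vertical, i.e. θ = 90° − 23° = 67° to the horizontal. Measuring y along the incline from the free-surface line, vertical depth h = y·sinθ with sinθ = 0.920505.
With the apex up, the centroid sits 2h/3 = 2 × 2.86/3 = 1.90667 m below the apex, so y_c = 7.03 + 1.90667 = 8.93667 m and h_c = 8.93667 × 0.920505 = 8.22625 m.
A = ½ × 2.8 × 2.86 = 4.004 m².
Resultant F = γ·h_c·A = 7.74009 × 8.22625 × 4.004 = 254.942 kN.
I_c = b·h³/36 = 2.8 × 2.86³/36 = 1.81951 m⁴.
Centre of pressure: y_p = y_c + I_c/(y_c·A) = 8.93667 + 1.81951/(8.93667 × 4.004) = 8.93667 + 0.0508493 = 8.98752 m along the plane.
Vertically, h_p = y_p·sinθ = 8.98752 × 0.920505 = 8.27306 m.

h_p = 8.273 m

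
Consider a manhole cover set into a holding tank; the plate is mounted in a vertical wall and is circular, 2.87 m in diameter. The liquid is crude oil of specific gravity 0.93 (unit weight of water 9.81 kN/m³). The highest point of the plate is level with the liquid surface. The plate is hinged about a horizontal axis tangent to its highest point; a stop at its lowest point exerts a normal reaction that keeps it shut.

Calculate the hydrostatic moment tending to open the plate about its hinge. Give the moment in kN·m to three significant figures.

M ≈ 152 kN·m

γ = 0.93 × 9.81 = 9.1233 kN/m³.
The centroid is at the centre, 1.435 m below the top of the plate, so the centroid depth is h_c = 1.435 m.
A = π(1.435)² = 6.46925 m².
Resultant F = γ·h_c·A = 9.1233 × 1.435 × 6.46925 = 84.695 kN.
I_c = πr⁴/4 = π × 1.435⁴/4 = 3.33041 m⁴.
Centre of pressure: y_p = y_c + I_c/(y_c·A) = 1.435 + 3.33041/(1.435 × 6.46925) = 1.435 + 0.35875 = 1.79375 m along the plane.
The resultant acts 1.435 + 0.35875 = 1.79375 m (along the plate) below the hinge at the top edge, so the moment about the hinge is M = F × 1.79375 = 84.695 × 1.79375 = 151.922 kN·m.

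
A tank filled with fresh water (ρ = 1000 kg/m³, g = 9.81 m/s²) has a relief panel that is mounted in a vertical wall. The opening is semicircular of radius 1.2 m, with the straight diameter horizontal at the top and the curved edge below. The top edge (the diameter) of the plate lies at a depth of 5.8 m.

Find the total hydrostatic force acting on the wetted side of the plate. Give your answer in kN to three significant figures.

F ≈ 140 kN

γ = ρg = 1000 × 9.81 = 9810 N/m³ = 9.81 kN/m³.
The centroid of a semicircle lies 4r/(3π) = 0.509296 m from the diameter, here below the top edge, so the centroid depth is h_c = 5.8 + 0.509296 = 6.3093 m.
A = πr²/2 = π × 1.2²/2 = 2.26195 m².
Resultant F = γ·h_c·A = 9.81 × 6.3093 × 2.26195 = 140.002 kN.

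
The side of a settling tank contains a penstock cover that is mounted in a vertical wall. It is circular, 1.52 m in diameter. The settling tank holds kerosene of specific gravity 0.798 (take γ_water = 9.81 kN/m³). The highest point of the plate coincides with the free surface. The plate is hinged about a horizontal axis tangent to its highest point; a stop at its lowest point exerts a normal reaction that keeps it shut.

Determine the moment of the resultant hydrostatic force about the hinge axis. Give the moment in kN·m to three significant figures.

γ = 0.798 × 9.81 = 7.82838 kN/m³.
The centroid is at the centre, 0.76 m below the top of the plate, so the centroid depth is h_c = 0.76 m.
A = π(0.76)² = 1.81458 m².
Resultant F = γ·h_c·A = 7.82838 × 0.76 × 1.81458 = 10.796 kN.
I_c = πr⁴/4 = π × 0.76⁴/4 = 0.262026 m⁴.
Centre of pressure: y_p = y_c + I_c/(y_c·A) = 0.76 + 0.262026/(0.76 × 1.81458) = 0.76 + 0.19 = 0.95 m along the plane.
The resultant acts 0.76 + 0.19 = 0.95 m (along the plate) below the hinge at the top edge, so the moment about the hinge is M = F × 0.95 = 10.796 × 0.95 = 10.2562 kN·m.

M ≈ 10.3 kN·m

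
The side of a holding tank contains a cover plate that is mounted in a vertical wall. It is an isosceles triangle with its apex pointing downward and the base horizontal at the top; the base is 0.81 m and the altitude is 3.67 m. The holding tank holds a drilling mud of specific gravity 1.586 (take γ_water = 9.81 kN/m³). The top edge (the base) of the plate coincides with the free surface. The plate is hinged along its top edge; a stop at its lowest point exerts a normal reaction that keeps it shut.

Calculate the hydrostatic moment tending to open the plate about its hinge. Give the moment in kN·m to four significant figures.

γ = 1.586 × 9.81 = 15.55866 kN/m³.
With the apex down, the centroid sits h/3 = 3.67/3 = 1.22333 m below the base (the top edge), so the centroid depth is h_c = 1.22333 m.
A = ½ × 0.81 × 3.67 = 1.48635 m².
Resultant F = γ·h_c·A = 15.55866 × 1.22333 × 1.48635 = 28.2903 kN.
I_c = b·h³/36 = 0.81 × 3.67³/36 = 1.11219 m⁴.
Centre of pressure: y_p = y_c + I_c/(y_c·A) = 1.22333 + 1.11219/(1.22333 × 1.48635) = 1.22333 + 0.611666 = 1.835 m along the plane.
The resultant acts 1.22333 + 0.611666 = 1.835 m (along the plate) below the hinge at the top edge, so the moment about the hinge is M = F × 1.835 = 28.2903 × 1.835 = 51.9127 kN·m.

M ≈ 51.91 kN·m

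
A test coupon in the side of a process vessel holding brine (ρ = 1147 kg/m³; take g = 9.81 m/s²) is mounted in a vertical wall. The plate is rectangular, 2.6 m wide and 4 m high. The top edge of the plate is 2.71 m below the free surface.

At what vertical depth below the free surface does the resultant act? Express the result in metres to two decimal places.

γ = ρg = 1147 × 9.81 / 1000 = 11.25207 kN/m³.
The centroid lies 4/2 = 2 m below the top edge, so the centroid depth is h_c = 2.71 + 2 = 4.71 m.
A = 2.6 × 4 = 10.4 m².
Resultant F = γ·h_c·A = 11.25207 × 4.71 × 10.4 = 551.171 kN.
I_c = b·h³/12 = 2.6 × 4³/12 = 13.8667 m⁴.
Centre of pressure: y_p = y_c + I_c/(y_c·A) = 4.71 + 13.8667/(4.71 × 10.4) = 4.71 + 0.283086 = 4.99309 m along the plane.

h_p = 4.99 m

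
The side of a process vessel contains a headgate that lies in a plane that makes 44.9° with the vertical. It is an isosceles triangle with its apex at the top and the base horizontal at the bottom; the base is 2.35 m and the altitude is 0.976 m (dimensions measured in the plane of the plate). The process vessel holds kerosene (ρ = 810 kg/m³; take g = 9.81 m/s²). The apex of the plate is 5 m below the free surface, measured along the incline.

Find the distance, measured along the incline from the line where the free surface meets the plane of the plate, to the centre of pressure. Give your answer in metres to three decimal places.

y_p = 5.660 m

γ = ρg = 810 × 9.81 / 1000 = 7.9461 kN/m³.
The plate makes 44.9° with the vertical, i.e. θ = 90° − 44.9° = 45.1° to the horizontal. Measuring y along the incline from the free-surface line, vertical depth h = y·sinθ with sinθ = 0.708340.
With the apex up, the centroid sits 2h/3 = 2 × 0.976/3 = 0.650667 m below the apex, so y_c = 5 + 0.650667 = 5.65067 m and h_c = 5.65067 × 0.708340 = 4.0026 m.
A = ½ × 2.35 × 0.976 = 1.1468 m².
Resultant F = γ·h_c·A = 7.9461 × 4.0026 × 1.1468 = 36.474 kN.
I_c = b·h³/36 = 2.35 × 0.976³/36 = 0.0606897 m⁴.
Centre of pressure: y_p = y_c + I_c/(y_c·A) = 5.65067 + 0.0606897/(5.65067 × 1.1468) = 5.65067 + 0.00936542 = 5.66004 m along the plane.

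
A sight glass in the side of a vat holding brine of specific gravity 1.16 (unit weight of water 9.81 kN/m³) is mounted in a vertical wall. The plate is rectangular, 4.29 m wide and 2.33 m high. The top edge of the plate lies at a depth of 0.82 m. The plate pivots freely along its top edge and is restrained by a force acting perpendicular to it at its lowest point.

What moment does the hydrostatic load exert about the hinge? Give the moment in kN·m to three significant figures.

M ≈ 315 kN·m

γ = 1.16 × 9.81 = 11.3796 kN/m³.
The centroid lies 2.33/2 = 1.165 m below the top edge, so the centroid depth is h_c = 0.82 + 1.165 = 1.985 m.
A = 4.29 × 2.33 = 9.9957 m².
Resultant F = γ·h_c·A = 11.3796 × 1.985 × 9.9957 = 225.788 kN.
I_c = b·h³/12 = 4.29 × 2.33³/12 = 4.52214 m⁴.
Centre of pressure: y_p = y_c + I_c/(y_c·A) = 1.985 + 4.52214/(1.985 × 9.9957) = 1.985 + 0.227914 = 2.21291 m along the plane.
The resultant acts 1.165 + 0.227914 = 1.39291 m (along the plate) below the hinge at the top edge, so the moment about the hinge is M = F × 1.39291 = 225.788 × 1.39291 = 314.502 kN·m.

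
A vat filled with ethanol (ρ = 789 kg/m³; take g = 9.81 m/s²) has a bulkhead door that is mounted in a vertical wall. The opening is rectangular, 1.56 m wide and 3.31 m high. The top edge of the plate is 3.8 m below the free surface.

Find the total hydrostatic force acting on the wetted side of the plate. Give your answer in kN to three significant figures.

F ≈ 218 kN

γ = ρg = 789 × 9.81 / 1000 = 7.74009 kN/m³.
The centroid lies 3.31/2 = 1.655 m below the top edge, so the centroid depth is h_c = 3.8 + 1.655 = 5.455 m.
A = 1.56 × 3.31 = 5.1636 m².
Resultant F = γ·h_c·A = 7.74009 × 5.455 × 5.1636 = 218.019 kN.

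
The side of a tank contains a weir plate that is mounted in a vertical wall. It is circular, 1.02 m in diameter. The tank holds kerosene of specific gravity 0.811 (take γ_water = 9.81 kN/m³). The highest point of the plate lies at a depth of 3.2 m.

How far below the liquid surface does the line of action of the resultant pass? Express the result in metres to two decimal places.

γ = 0.811 × 9.81 = 7.95591 kN/m³.
The centroid is at the centre, 0.51 m below the top of the plate, so the centroid depth is h_c = 3.2 + 0.51 = 3.71 m.
A = π(0.51)² = 0.817128 m².
Resultant F = γ·h_c·A = 7.95591 × 3.71 × 0.817128 = 24.1187 kN.
I_c = πr⁴/4 = π × 0.51⁴/4 = 0.0531338 m⁴.
Centre of pressure: y_p = y_c + I_c/(y_c·A) = 3.71 + 0.0531338/(3.71 × 0.817128) = 3.71 + 0.017527 = 3.72753 m along the plane.

h_p = 3.73 m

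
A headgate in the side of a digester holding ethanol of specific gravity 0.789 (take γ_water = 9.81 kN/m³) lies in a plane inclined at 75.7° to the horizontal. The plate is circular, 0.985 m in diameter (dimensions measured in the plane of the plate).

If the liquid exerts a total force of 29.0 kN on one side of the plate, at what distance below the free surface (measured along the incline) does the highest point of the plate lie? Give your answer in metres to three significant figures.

y_top ≈ 4.58 m

γ = 0.789 × 9.81 = 7.74009 kN/m³.
A = π(0.4925)² = 0.762013 m².
From F = γ·h_c·A, the centroid depth is h_c = 29.0/(7.74009 × 0.762013) = 4.91688 m.
Let θ = 75.7° be the plate's angle to the horizontal; measure y along the incline from where the plane meets the free surface. Vertical depth h = y·sinθ with sinθ = 0.969016.
Along the incline, y_c = h_c/sinθ = 4.91688/0.969016 = 5.0741 m.
The centroid is at the centre, 0.4925 m below the top of the plate, so the highest point sits at y_top = 5.0741 − 0.4925 = 4.5816 m along the incline.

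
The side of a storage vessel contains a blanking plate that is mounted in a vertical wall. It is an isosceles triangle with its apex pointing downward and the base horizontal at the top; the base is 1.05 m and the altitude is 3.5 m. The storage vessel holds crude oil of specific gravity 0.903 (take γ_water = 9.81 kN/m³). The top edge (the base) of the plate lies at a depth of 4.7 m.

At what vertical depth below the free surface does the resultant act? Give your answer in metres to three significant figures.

γ = 0.903 × 9.81 = 8.85843 kN/m³.
With the apex down, the centroid sits h/3 = 3.5/3 = 1.16667 m below the base (the top edge), so the centroid depth is h_c = 4.7 + 1.16667 = 5.86667 m.
A = ½ × 1.05 × 3.5 = 1.8375 m².
Resultant F = γ·h_c·A = 8.85843 × 5.86667 × 1.8375 = 95.4939 kN.
I_c = b·h³/36 = 1.05 × 3.5³/36 = 1.25052 m⁴.
Centre of pressure: y_p = y_c + I_c/(y_c·A) = 5.86667 + 1.25052/(5.86667 × 1.8375) = 5.86667 + 0.116004 = 5.98267 m along the plane.

h_p = 5.98 m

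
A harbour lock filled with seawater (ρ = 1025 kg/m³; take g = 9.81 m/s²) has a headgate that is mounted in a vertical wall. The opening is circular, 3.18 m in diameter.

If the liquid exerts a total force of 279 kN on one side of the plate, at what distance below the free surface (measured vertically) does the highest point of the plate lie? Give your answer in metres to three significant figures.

γ = ρg = 1025 × 9.81 / 1000 = 10.05525 kN/m³.
A = π(1.59)² = 7.94226 m².
From F = γ·h_c·A, the centroid depth is h_c = 279/(10.05525 × 7.94226) = 3.49355 m.
The centroid is at the centre, 1.59 m below the top of the plate, so the highest point sits at h_top = 3.49355 − 1.59 = 1.90355 m below the surface.

d_top ≈ 1.90 m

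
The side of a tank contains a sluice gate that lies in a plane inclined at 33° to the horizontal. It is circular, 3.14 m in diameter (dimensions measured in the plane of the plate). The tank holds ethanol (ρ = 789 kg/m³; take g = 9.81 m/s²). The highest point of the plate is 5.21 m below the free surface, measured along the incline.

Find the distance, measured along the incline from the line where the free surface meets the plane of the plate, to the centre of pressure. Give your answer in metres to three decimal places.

y_p = 6.871 m

γ = ρg = 789 × 9.81 / 1000 = 7.74009 kN/m³.
Let θ = 33° be the plate's angle to the horizontal; measure y along the incline from where the plane meets the free surface. Vertical depth h = y·sinθ with sinθ = 0.544639.
The centroid is at the centre, 1.57 m below the top of the plate, so y_c = 5.21 + 1.57 = 6.78 m and h_c = 6.78 × 0.544639 = 3.69265 m.
A = π(1.57)² = 7.74371 m².
Resultant F = γ·h_c·A = 7.74009 × 3.69265 × 7.74371 = 221.326 kN.
I_c = πr⁴/4 = π × 1.57⁴/4 = 4.77187 m⁴.
Centre of pressure: y_p = y_c + I_c/(y_c·A) = 6.78 + 4.77187/(6.78 × 7.74371) = 6.78 + 0.0908887 = 6.87089 m along the plane.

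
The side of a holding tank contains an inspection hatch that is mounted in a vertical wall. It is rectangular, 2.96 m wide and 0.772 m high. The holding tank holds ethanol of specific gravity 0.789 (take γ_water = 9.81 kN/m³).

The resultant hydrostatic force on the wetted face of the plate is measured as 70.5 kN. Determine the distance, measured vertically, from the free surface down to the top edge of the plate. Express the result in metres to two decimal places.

d_top ≈ 3.60 m

γ = 0.789 × 9.81 = 7.74009 kN/m³.
A = 2.96 × 0.772 = 2.28512 m².
From F = γ·h_c·A, the centroid depth is h_c = 70.5/(7.74009 × 2.28512) = 3.98597 m.
The centroid lies 0.772/2 = 0.386 m below the top edge, so the top edge sits at h_top = 3.98597 − 0.386 = 3.59997 m below the surface.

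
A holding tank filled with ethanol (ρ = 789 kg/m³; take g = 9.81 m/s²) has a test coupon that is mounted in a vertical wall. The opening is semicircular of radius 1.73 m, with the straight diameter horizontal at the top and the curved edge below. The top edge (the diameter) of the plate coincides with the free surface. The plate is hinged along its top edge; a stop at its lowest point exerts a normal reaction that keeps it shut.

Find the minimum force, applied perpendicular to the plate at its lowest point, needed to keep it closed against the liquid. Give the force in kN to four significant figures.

P ≈ 15.74 kN

γ = ρg = 789 × 9.81 / 1000 = 7.74009 kN/m³.
The centroid of a semicircle lies 4r/(3π) = 0.734235 m from the diameter, here below the top edge, so the centroid depth is h_c = 0.734235 m.
A = πr²/2 = π × 1.73²/2 = 4.70124 m².
Resultant F = γ·h_c·A = 7.74009 × 0.734235 × 4.70124 = 26.7174 kN.
I_c = (π/8 − 8/(9π))·r⁴ = 0.109757 × 1.73⁴ = 0.983143 m⁴.
Centre of pressure: y_p = y_c + I_c/(y_c·A) = 0.734235 + 0.983143/(0.734235 × 4.70124) = 0.734235 + 0.284819 = 1.01905 m along the plane.
The resultant acts 0.734235 + 0.284819 = 1.01905 m (along the plate) below the hinge at the top edge, so the moment about the hinge is M = F × 1.01905 = 26.7174 × 1.01905 = 27.2264 kN·m.
A normal force at the bottom, 1.73 m from the hinge, must supply this moment: P = 27.2264/1.73 = 15.7378 kN.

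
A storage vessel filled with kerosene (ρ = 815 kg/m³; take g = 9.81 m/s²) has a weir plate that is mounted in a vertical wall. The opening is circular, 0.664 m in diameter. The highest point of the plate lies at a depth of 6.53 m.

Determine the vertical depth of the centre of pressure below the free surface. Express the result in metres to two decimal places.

γ = ρg = 815 × 9.81 / 1000 = 7.99515 kN/m³.
The centroid is at the centre, 0.332 m below the top of the plate, so the centroid depth is h_c = 6.53 + 0.332 = 6.862 m.
A = π(0.332)² = 0.346279 m².
Resultant F = γ·h_c·A = 7.99515 × 6.862 × 0.346279 = 18.9978 kN.
I_c = πr⁴/4 = π × 0.332⁴/4 = 0.00954206 m⁴.
Centre of pressure: y_p = y_c + I_c/(y_c·A) = 6.862 + 0.00954206/(6.862 × 0.346279) = 6.862 + 0.00401574 = 6.86602 m along the plane.

h_p = 6.87 m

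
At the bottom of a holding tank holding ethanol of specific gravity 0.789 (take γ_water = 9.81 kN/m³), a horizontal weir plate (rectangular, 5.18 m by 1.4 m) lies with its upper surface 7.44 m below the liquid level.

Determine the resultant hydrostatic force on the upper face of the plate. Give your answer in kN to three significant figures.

F ≈ 418 kN

γ = 0.789 × 9.81 = 7.74009 kN/m³.
The plate is horizontal, so pressure is uniform at p = γ·h = 7.74009 × 7.44 = 57.5863 kN/m².
A = 5.18 × 1.4 = 7.252 m².
F = p·A = 57.5863 × 7.252 = 417.616 kN.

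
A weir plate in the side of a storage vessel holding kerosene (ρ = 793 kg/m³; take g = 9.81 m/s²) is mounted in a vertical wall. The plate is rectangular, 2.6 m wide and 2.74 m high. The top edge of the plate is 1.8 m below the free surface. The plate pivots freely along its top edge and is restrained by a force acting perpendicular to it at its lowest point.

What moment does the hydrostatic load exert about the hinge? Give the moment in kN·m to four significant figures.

M ≈ 275.4 kN·m

γ = ρg = 793 × 9.81 / 1000 = 7.77933 kN/m³.
The centroid lies 2.74/2 = 1.37 m below the top edge, so the centroid depth is h_c = 1.8 + 1.37 = 3.17 m.
A = 2.6 × 2.74 = 7.124 m².
Resultant F = γ·h_c·A = 7.77933 × 3.17 × 7.124 = 175.681 kN.
I_c = b·h³/12 = 2.6 × 2.74³/12 = 4.45701 m⁴.
Centre of pressure: y_p = y_c + I_c/(y_c·A) = 3.17 + 4.45701/(3.17 × 7.124) = 3.17 + 0.197361 = 3.36736 m along the plane.
The resultant acts 1.37 + 0.197361 = 1.56736 m (along the plate) below the hinge at the top edge, so the moment about the hinge is M = F × 1.56736 = 175.681 × 1.56736 = 275.355 kN·m.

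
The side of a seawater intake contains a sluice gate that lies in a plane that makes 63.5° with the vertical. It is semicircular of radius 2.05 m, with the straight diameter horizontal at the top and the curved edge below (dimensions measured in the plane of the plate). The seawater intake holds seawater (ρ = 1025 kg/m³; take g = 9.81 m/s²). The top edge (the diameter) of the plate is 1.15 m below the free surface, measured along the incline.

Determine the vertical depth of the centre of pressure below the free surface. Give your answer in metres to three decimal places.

γ = ρg = 1025 × 9.81 / 1000 = 10.05525 kN/m³.
The plate makes 63.5° with the vertical, i.e. θ = 90° − 63.5° = 26.5° to the horizontal. Measuring y along the incline from the free-surface line, vertical depth h = y·sinθ with sinθ = 0.446198.
The centroid of a semicircle lies 4r/(3π) = 0.870047 m from the diameter, here below the top edge, so y_c = 1.15 + 0.870047 = 2.02005 m and h_c = 2.02005 × 0.446198 = 0.901342 m.
A = πr²/2 = π × 2.05²/2 = 6.60127 m².
Resultant F = γ·h_c·A = 10.05525 × 0.901342 × 6.60127 = 59.8288 kN.
I_c = (π/8 − 8/(9π))·r⁴ = 0.109757 × 2.05⁴ = 1.93842 m⁴.
Centre of pressure: y_p = y_c + I_c/(y_c·A) = 2.02005 + 1.93842/(2.02005 × 6.60127) = 2.02005 + 0.145364 = 2.16541 m along the plane.
Vertically, h_p = y_p·sinθ = 2.16541 × 0.446198 = 0.966202 m.

h_p = 0.966 m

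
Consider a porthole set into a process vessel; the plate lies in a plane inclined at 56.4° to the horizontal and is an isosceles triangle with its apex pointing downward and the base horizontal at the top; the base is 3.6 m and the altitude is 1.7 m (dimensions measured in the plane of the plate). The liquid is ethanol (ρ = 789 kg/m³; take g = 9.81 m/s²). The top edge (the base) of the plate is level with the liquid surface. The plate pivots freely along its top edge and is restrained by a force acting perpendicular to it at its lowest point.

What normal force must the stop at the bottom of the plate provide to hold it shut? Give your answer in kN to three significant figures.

P ≈ 5.59 kN

γ = ρg = 789 × 9.81 / 1000 = 7.74009 kN/m³.
Let θ = 56.4° be the plate's angle to the horizontal; measure y along the incline from where the plane meets the free surface. Vertical depth h = y·sinθ with sinθ = 0.832921.
With the apex down, the centroid sits h/3 = 1.7/3 = 0.566667 m below the base (the top edge), so y_c = 0.566667 m and h_c = 0.566667 × 0.832921 = 0.471989 m.
A = ½ × 3.6 × 1.7 = 3.06 m².
Resultant F = γ·h_c·A = 7.74009 × 0.471989 × 3.06 = 11.1789 kN.
I_c = b·h³/36 = 3.6 × 1.7³/36 = 0.4913 m⁴.
Centre of pressure: y_p = y_c + I_c/(y_c·A) = 0.566667 + 0.4913/(0.566667 × 3.06) = 0.566667 + 0.283333 = 0.85 m along the plane.
The resultant acts 0.566667 + 0.283333 = 0.85 m (along the plate) below the hinge at the top edge, so the moment about the hinge is M = F × 0.85 = 11.1789 × 0.85 = 9.50206 kN·m.
A normal force at the bottom, 1.7 m from the hinge, must supply this moment: P = 9.50206/1.7 = 5.58945 kN.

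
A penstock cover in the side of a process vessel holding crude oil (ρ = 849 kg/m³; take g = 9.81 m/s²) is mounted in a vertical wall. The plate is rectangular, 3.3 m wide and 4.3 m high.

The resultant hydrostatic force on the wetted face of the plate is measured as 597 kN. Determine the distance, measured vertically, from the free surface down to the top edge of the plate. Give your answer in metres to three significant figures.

γ = ρg = 849 × 9.81 / 1000 = 8.32869 kN/m³.
A = 3.3 × 4.3 = 14.19 m².
From F = γ·h_c·A, the centroid depth is h_c = 597/(8.32869 × 14.19) = 5.05144 m.
The centroid lies 4.3/2 = 2.15 m below the top edge, so the top edge sits at h_top = 5.05144 − 2.15 = 2.90144 m below the surface.

d_top ≈ 2.90 m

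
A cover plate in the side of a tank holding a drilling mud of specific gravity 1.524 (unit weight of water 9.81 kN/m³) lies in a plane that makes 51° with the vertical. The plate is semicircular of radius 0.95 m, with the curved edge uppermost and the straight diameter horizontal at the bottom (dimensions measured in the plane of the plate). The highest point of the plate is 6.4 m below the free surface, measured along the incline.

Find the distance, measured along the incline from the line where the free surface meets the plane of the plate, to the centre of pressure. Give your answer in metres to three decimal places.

y_p = 6.956 m

γ = 1.524 × 9.81 = 14.95044 kN/m³.
The plate makes 51° with the vertical, i.e. θ = 90° − 51° = 39° to the horizontal. Measuring y along the incline from the free-surface line, vertical depth h = y·sinθ with sinθ = 0.629320.
The centroid lies 4r/(3π) = 0.403193 m above the diameter, so r − 4r/(3π) = 0.95 − 0.403193 = 0.546807 m below the topmost point, so y_c = 6.4 + 0.546807 = 6.94681 m and h_c = 6.94681 × 0.629320 = 4.37177 m.
A = πr²/2 = π × 0.95²/2 = 1.41764 m².
Resultant F = γ·h_c·A = 14.95044 × 4.37177 × 1.41764 = 92.6568 kN.
I_c = (π/8 − 8/(9π))·r⁴ = 0.109757 × 0.95⁴ = 0.0893978 m⁴.
Centre of pressure: y_p = y_c + I_c/(y_c·A) = 6.94681 + 0.0893978/(6.94681 × 1.41764) = 6.94681 + 0.00907769 = 6.95589 m along the plane.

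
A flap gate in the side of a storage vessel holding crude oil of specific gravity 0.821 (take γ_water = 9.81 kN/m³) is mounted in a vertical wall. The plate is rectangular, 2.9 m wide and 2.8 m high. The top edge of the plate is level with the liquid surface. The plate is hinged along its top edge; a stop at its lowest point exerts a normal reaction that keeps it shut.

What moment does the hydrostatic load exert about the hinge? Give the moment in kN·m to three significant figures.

M ≈ 171 kN·m

γ = 0.821 × 9.81 = 8.05401 kN/m³.
The centroid lies 2.8/2 = 1.4 m below the top edge, so the centroid depth is h_c = 1.4 m.
A = 2.9 × 2.8 = 8.12 m².
Resultant F = γ·h_c·A = 8.05401 × 1.4 × 8.12 = 91.558 kN.
I_c = b·h³/12 = 2.9 × 2.8³/12 = 5.30507 m⁴.
Centre of pressure: y_p = y_c + I_c/(y_c·A) = 1.4 + 5.30507/(1.4 × 8.12) = 1.4 + 0.466667 = 1.86667 m along the plane.
The resultant acts 1.4 + 0.466667 = 1.86667 m (along the plate) below the hinge at the top edge, so the moment about the hinge is M = F × 1.86667 = 91.558 × 1.86667 = 170.909 kN·m.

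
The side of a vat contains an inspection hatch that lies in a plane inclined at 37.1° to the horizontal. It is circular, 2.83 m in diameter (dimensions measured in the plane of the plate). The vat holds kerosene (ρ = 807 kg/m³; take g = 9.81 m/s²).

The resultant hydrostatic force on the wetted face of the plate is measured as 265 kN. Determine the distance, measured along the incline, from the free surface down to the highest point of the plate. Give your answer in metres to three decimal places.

y_top ≈ 7.407 m

γ = ρg = 807 × 9.81 / 1000 = 7.91667 kN/m³.
A = π(1.415)² = 6.29018 m².
From F = γ·h_c·A, the centroid depth is h_c = 265/(7.91667 × 6.29018) = 5.32158 m.
Let θ = 37.1° be the plate's angle to the horizontal; measure y along the incline from where the plane meets the free surface. Vertical depth h = y·sinθ with sinθ = 0.603208.
Along the incline, y_c = h_c/sinθ = 5.32158/0.603208 = 8.82213 m.
The centroid is at the centre, 1.415 m below the top of the plate, so the highest point sits at y_top = 8.82213 − 1.415 = 7.40713 m along the incline.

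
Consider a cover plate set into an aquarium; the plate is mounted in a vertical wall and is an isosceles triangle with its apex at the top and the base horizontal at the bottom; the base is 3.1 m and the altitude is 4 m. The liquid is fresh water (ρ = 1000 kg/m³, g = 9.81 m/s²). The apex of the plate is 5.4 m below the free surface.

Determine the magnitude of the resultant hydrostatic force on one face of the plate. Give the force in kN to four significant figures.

F ≈ 490.6 kN

γ = ρg = 1000 × 9.81 = 9810 N/m³ = 9.81 kN/m³.
With the apex up, the centroid sits 2h/3 = 2 × 4/3 = 2.66667 m below the apex, so the centroid depth is h_c = 5.4 + 2.66667 = 8.06667 m.
A = ½ × 3.1 × 4 = 6.2 m².
Resultant F = γ·h_c·A = 9.81 × 8.06667 × 6.2 = 490.631 kN.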